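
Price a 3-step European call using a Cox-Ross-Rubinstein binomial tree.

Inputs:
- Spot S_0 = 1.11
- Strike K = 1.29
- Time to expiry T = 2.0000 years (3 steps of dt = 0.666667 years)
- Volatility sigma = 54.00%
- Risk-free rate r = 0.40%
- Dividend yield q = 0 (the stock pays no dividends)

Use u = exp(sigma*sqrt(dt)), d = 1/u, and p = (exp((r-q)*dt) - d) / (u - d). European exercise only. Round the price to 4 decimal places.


Answer: Price = V(0,0) = 0.2971

Derivation:
dt = T/N = 0.666667
u = exp(sigma*sqrt(dt)) = 1.554118; d = 1/u = 0.643452
p = (exp((r-q)*dt) - d) / (u - d) = 0.394457
Discount per step: exp(-r*dt) = 0.997337
Stock lattice S(k, i) with i counting down-moves:
  k=0: S(0,0) = 1.1100
  k=1: S(1,0) = 1.7251; S(1,1) = 0.7142
  k=2: S(2,0) = 2.6810; S(2,1) = 1.1100; S(2,2) = 0.4596
  k=3: S(3,0) = 4.1665; S(3,1) = 1.7251; S(3,2) = 0.7142; S(3,3) = 0.2957
Terminal payoffs V(N, i) = max(S_T - K, 0):
  V(3,0) = 2.876534; V(3,1) = 0.435071; V(3,2) = 0.000000; V(3,3) = 0.000000
Backward induction: V(k, i) = exp(-r*dt) * [p * V(k+1, i) + (1-p) * V(k+1, i+1)].
  V(2,0) = exp(-r*dt) * [p*2.876534 + (1-p)*0.435071] = 1.394399
  V(2,1) = exp(-r*dt) * [p*0.435071 + (1-p)*0.000000] = 0.171160
  V(2,2) = exp(-r*dt) * [p*0.000000 + (1-p)*0.000000] = 0.000000
  V(1,0) = exp(-r*dt) * [p*1.394399 + (1-p)*0.171160] = 0.651934
  V(1,1) = exp(-r*dt) * [p*0.171160 + (1-p)*0.000000] = 0.067335
  V(0,0) = exp(-r*dt) * [p*0.651934 + (1-p)*0.067335] = 0.297141


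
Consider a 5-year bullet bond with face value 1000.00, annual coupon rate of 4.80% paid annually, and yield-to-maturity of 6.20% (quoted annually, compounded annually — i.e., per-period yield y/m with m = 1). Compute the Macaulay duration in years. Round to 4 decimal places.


Coupon per period c = face * coupon_rate / m = 48.000000
Periods per year m = 1; per-period yield y/m = 0.062000
Number of cashflows N = 5
Cashflows (t years, CF_t, discount factor 1/(1+y/m)^(m*t), PV):
  t = 1.0000: CF_t = 48.000000, DF = 0.941620, PV = 45.197740
  t = 2.0000: CF_t = 48.000000, DF = 0.886647, PV = 42.559077
  t = 3.0000: CF_t = 48.000000, DF = 0.834885, PV = 40.074461
  t = 4.0000: CF_t = 48.000000, DF = 0.786144, PV = 37.734897
  t = 5.0000: CF_t = 1048.000000, DF = 0.740248, PV = 775.780214
Price P = sum_t PV_t = 941.346389
Macaulay numerator sum_t t * PV_t:
  t * PV_t at t = 1.0000: 45.197740
  t * PV_t at t = 2.0000: 85.118155
  t * PV_t at t = 3.0000: 120.223382
  t * PV_t at t = 4.0000: 150.939589
  t * PV_t at t = 5.0000: 3878.901070
Macaulay duration D = (sum_t t * PV_t) / P = 4280.379936 / 941.346389 = 4.547083

Answer: Macaulay duration = 4.5471 years


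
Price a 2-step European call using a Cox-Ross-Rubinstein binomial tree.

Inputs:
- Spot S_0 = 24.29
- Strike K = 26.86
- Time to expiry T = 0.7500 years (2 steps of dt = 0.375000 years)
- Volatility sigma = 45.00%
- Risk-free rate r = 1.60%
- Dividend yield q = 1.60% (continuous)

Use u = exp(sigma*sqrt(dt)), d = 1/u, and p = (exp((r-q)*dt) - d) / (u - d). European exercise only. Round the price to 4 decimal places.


dt = T/N = 0.375000
u = exp(sigma*sqrt(dt)) = 1.317278; d = 1/u = 0.759141
p = (exp((r-q)*dt) - d) / (u - d) = 0.431541
Discount per step: exp(-r*dt) = 0.994018
Stock lattice S(k, i) with i counting down-moves:
  k=0: S(0,0) = 24.2900
  k=1: S(1,0) = 31.9967; S(1,1) = 18.4395
  k=2: S(2,0) = 42.1485; S(2,1) = 24.2900; S(2,2) = 13.9982
Terminal payoffs V(N, i) = max(S_T - K, 0):
  V(2,0) = 15.288535; V(2,1) = 0.000000; V(2,2) = 0.000000
Backward induction: V(k, i) = exp(-r*dt) * [p * V(k+1, i) + (1-p) * V(k+1, i+1)].
  V(1,0) = exp(-r*dt) * [p*15.288535 + (1-p)*0.000000] = 6.558159
  V(1,1) = exp(-r*dt) * [p*0.000000 + (1-p)*0.000000] = 0.000000
  V(0,0) = exp(-r*dt) * [p*6.558159 + (1-p)*0.000000] = 2.813183

Answer: Price = V(0,0) = 2.8132


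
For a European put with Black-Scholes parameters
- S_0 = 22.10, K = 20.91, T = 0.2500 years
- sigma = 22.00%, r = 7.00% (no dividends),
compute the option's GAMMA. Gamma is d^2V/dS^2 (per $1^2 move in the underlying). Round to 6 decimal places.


Answer: Gamma = 0.126884

Derivation:
d1 = 0.7172735917; d2 = 0.6072735917
phi(d1) = 0.3084550239; exp(-qT) = 1.0000000000; exp(-rT) = 0.9826522357
Gamma = exp(-qT) * phi(d1) / (S * sigma * sqrt(T)) = 1.0000000000 * 0.3084550239 / (22.1000 * 0.2200 * 0.5000000000) = 0.126884


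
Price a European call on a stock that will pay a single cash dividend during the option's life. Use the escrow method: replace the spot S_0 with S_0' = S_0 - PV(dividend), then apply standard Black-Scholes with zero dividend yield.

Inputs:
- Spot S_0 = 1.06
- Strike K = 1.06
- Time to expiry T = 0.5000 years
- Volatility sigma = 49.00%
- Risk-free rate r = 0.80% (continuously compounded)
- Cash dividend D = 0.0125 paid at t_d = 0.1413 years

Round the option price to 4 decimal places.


Answer: Price = 0.1406

Derivation:
PV(D) = D * exp(-r * t_d) = 0.0125 * 0.99887024 = 0.01248588
S_0' = S_0 - PV(D) = 1.0600 - 0.01248588 = 1.04751412
d1 = (ln(S_0'/K) + (r + sigma^2/2)*T) / (sigma*sqrt(T)) = 0.15058761
d2 = d1 - sigma*sqrt(T) = -0.19589471
exp(-rT) = 0.99600799
N(d1) = 0.55984948; N(d2) = 0.42234629
C = S_0' * N(d1) - K * exp(-rT) * N(d2) = 1.04751412 * 0.55984948 - 1.0600 * 0.99600799 * 0.42234629 = 0.1406


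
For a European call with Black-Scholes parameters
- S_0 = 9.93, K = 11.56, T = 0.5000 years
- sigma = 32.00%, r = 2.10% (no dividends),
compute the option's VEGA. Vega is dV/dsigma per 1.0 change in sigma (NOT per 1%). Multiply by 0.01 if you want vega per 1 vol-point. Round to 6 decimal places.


Answer: Vega = 2.456875

Derivation:
d1 = -0.5121679828; d2 = -0.7384421527
phi(d1) = 0.3499039627; exp(-qT) = 1.0000000000; exp(-rT) = 0.9895549326
Vega = S * exp(-qT) * phi(d1) * sqrt(T) = 9.9300 * 1.0000000000 * 0.3499039627 * 0.7071067812 = 2.456875


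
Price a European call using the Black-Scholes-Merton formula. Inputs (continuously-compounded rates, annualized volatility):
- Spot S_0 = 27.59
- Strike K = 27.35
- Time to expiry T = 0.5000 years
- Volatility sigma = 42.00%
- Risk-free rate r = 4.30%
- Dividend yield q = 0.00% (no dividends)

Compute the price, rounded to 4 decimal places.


Answer: Price = 3.6357

Derivation:
d1 = (ln(S/K) + (r - q + 0.5*sigma^2) * T) / (sigma * sqrt(T)) = 0.25030523
d2 = d1 - sigma * sqrt(T) = -0.04667962
exp(-rT) = 0.97872948; exp(-qT) = 1.00000000
C = S_0 * exp(-qT) * N(d1) - K * exp(-rT) * N(d2)
N(d1) = 0.59882434; N(d2) = 0.48138429
C = 27.5900 * 1.00000000 * 0.59882434 - 27.3500 * 0.97872948 * 0.48138429 = 3.6357


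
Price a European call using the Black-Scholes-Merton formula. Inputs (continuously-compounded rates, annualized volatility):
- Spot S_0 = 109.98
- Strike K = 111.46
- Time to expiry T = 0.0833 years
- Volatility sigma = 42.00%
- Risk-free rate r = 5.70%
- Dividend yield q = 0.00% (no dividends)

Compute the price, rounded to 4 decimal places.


d1 = (ln(S/K) + (r - q + 0.5*sigma^2) * T) / (sigma * sqrt(T)) = -0.01049413
d2 = d1 - sigma * sqrt(T) = -0.13171343
exp(-rT) = 0.99526315; exp(-qT) = 1.00000000
C = S_0 * exp(-qT) * N(d1) - K * exp(-rT) * N(d2)
N(d1) = 0.49581352; N(d2) = 0.44760548
C = 109.9800 * 1.00000000 * 0.49581352 - 111.4600 * 0.99526315 * 0.44760548 = 4.8758

Answer: Price = 4.8758


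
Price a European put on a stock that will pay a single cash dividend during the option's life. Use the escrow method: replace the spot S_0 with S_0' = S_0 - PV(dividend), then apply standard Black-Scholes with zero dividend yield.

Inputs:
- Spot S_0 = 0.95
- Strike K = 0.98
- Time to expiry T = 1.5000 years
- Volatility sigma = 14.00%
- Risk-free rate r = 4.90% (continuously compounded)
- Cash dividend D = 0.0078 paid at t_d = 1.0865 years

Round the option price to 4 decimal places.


Answer: Price = 0.0486

Derivation:
PV(D) = D * exp(-r * t_d) = 0.0078 * 0.94815385 = 0.00739560
S_0' = S_0 - PV(D) = 0.9500 - 0.00739560 = 0.94260440
d1 = (ln(S_0'/K) + (r + sigma^2/2)*T) / (sigma*sqrt(T)) = 0.28748909
d2 = d1 - sigma*sqrt(T) = 0.11602481
exp(-rT) = 0.92913615
N(-d1) = 0.38686893; N(-d2) = 0.45381644
P = K * exp(-rT) * N(-d2) - S_0' * N(-d1) = 0.9800 * 0.92913615 * 0.45381644 - 0.94260440 * 0.38686893 = 0.0486


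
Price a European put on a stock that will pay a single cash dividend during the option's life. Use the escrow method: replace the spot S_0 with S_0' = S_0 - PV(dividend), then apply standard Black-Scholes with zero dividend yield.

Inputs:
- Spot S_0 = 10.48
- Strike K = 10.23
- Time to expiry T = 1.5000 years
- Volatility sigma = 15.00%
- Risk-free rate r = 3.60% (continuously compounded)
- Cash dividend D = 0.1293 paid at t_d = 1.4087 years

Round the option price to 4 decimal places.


PV(D) = D * exp(-r * t_d) = 0.1293 * 0.95055125 = 0.12290628
S_0' = S_0 - PV(D) = 10.4800 - 0.12290628 = 10.35709372
d1 = (ln(S_0'/K) + (r + sigma^2/2)*T) / (sigma*sqrt(T)) = 0.45300367
d2 = d1 - sigma*sqrt(T) = 0.26929194
exp(-rT) = 0.94743211
N(-d1) = 0.32527305; N(-d2) = 0.39385252
P = K * exp(-rT) * N(-d2) - S_0' * N(-d1) = 10.2300 * 0.94743211 * 0.39385252 - 10.35709372 * 0.32527305 = 0.4484

Answer: Price = 0.4484


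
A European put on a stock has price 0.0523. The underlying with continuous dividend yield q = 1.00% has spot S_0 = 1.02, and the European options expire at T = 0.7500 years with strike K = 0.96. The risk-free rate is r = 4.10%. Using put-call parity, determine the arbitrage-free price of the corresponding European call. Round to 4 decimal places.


Put-call parity: C - P = S_0 * exp(-qT) - K * exp(-rT).
S_0 * exp(-qT) = 1.0200 * 0.99252805 = 1.01237862
K * exp(-rT) = 0.9600 * 0.96971797 = 0.93092925
C = P + S*exp(-qT) - K*exp(-rT)
C = 0.0523 + 1.01237862 - 0.93092925 = 0.1337

Answer: Call price = 0.1337


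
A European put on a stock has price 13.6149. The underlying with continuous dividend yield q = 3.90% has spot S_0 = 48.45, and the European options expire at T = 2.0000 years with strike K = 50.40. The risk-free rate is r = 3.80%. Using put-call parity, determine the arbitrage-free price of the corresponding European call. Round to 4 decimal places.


Put-call parity: C - P = S_0 * exp(-qT) - K * exp(-rT).
S_0 * exp(-qT) = 48.4500 * 0.92496443 = 44.81452647
K * exp(-rT) = 50.4000 * 0.92681621 = 46.71153681
C = P + S*exp(-qT) - K*exp(-rT)
C = 13.6149 + 44.81452647 - 46.71153681 = 11.7179

Answer: Call price = 11.7179


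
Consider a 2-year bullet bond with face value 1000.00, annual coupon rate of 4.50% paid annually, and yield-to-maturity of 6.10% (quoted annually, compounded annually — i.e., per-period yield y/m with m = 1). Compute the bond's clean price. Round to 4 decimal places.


Coupon per period c = face * coupon_rate / m = 45.000000
Periods per year m = 1; per-period yield y/m = 0.061000
Number of cashflows N = 2
Cashflows (t years, CF_t, discount factor 1/(1+y/m)^(m*t), PV):
  t = 1.0000: CF_t = 45.000000, DF = 0.942507, PV = 42.412818
  t = 2.0000: CF_t = 1045.000000, DF = 0.888320, PV = 928.293956
Price P = sum_t PV_t = 970.706774

Answer: Price = 970.7068


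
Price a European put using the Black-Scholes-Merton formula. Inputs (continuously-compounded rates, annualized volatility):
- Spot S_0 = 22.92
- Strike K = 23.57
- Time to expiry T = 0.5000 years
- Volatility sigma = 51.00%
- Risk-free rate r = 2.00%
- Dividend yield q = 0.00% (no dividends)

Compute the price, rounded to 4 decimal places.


d1 = (ln(S/K) + (r - q + 0.5*sigma^2) * T) / (sigma * sqrt(T)) = 0.13049635
d2 = d1 - sigma * sqrt(T) = -0.23012811
exp(-rT) = 0.99004983; exp(-qT) = 1.00000000
P = K * exp(-rT) * N(-d2) - S_0 * exp(-qT) * N(-d1)
N(-d1) = 0.44808687; N(-d2) = 0.59100389
P = 23.5700 * 0.99004983 * 0.59100389 - 22.9200 * 1.00000000 * 0.44808687 = 3.5212

Answer: Price = 3.5212


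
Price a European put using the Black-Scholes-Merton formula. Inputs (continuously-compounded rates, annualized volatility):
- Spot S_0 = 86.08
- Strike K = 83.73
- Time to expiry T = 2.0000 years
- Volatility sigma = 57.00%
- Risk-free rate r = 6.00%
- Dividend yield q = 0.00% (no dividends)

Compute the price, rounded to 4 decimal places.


d1 = (ln(S/K) + (r - q + 0.5*sigma^2) * T) / (sigma * sqrt(T)) = 0.58625325
d2 = d1 - sigma * sqrt(T) = -0.21984848
exp(-rT) = 0.88692044; exp(-qT) = 1.00000000
P = K * exp(-rT) * N(-d2) - S_0 * exp(-qT) * N(-d1)
N(-d1) = 0.27885267; N(-d2) = 0.58700542
P = 83.7300 * 0.88692044 * 0.58700542 - 86.0800 * 1.00000000 * 0.27885267 = 19.5885

Answer: Price = 19.5885


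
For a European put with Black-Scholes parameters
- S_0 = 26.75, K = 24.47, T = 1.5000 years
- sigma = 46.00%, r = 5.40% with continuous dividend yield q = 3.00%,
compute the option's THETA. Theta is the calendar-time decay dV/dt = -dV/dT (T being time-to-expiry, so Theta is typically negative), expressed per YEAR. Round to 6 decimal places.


Answer: Theta = -1.285054

Derivation:
d1 = 0.5037190984; d2 = -0.0596635425
phi(d1) = 0.3514088220; exp(-qT) = 0.9559974818; exp(-rT) = 0.9221936914
Theta = -S*exp(-qT)*phi(d1)*sigma/(2*sqrt(T)) + r*K*exp(-rT)*N(-d2) - q*S*exp(-qT)*N(-d1)
N(-d1) = 0.3072293928; N(-d2) = 0.5237881956; sqrt(T) = 1.2247448714
Term 1 = -26.7500 * 0.9559974818 * 0.3514088220 * 0.4600 / (2 * 1.2247448714) = -1.6876228666
Term 2 = 0.0540 * 24.4700 * 0.9221936914 * 0.5237881956 = 0.6382716910
Term 3 = -0.0300 * 26.7500 * 0.9559974818 * 0.3072293928 = -0.2357026970
Theta = -1.6876228666 + (0.6382716910) + (-0.2357026970) = -1.285054


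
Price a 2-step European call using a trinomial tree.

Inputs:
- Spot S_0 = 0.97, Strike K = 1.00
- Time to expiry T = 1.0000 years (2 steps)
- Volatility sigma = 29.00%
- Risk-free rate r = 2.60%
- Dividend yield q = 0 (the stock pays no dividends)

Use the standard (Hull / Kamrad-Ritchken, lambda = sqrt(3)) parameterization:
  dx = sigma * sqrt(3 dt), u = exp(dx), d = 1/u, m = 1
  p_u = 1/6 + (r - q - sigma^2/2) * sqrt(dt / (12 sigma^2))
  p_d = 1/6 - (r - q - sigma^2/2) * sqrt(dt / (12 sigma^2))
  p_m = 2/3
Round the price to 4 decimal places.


Answer: Price = V(0,0) = 0.1003

Derivation:
dt = T/N = 0.500000; dx = sigma*sqrt(3*dt) = 0.355176
u = exp(dx) = 1.426432; d = 1/u = 0.701050
p_u = 0.155369, p_m = 0.666667, p_d = 0.177964
Discount per step: exp(-r*dt) = 0.987084
Stock lattice S(k, j) with j the centered position index:
  k=0: S(0,+0) = 0.9700
  k=1: S(1,-1) = 0.6800; S(1,+0) = 0.9700; S(1,+1) = 1.3836
  k=2: S(2,-2) = 0.4767; S(2,-1) = 0.6800; S(2,+0) = 0.9700; S(2,+1) = 1.3836; S(2,+2) = 1.9737
Terminal payoffs V(N, j) = max(S_T - K, 0):
  V(2,-2) = 0.000000; V(2,-1) = 0.000000; V(2,+0) = 0.000000; V(2,+1) = 0.383639; V(2,+2) = 0.973666
Backward induction: V(k, j) = exp(-r*dt) * [p_u * V(k+1, j+1) + p_m * V(k+1, j) + p_d * V(k+1, j-1)]
  V(1,-1) = exp(-r*dt) * [p_u*0.000000 + p_m*0.000000 + p_d*0.000000] = 0.000000
  V(1,+0) = exp(-r*dt) * [p_u*0.383639 + p_m*0.000000 + p_d*0.000000] = 0.058836
  V(1,+1) = exp(-r*dt) * [p_u*0.973666 + p_m*0.383639 + p_d*0.000000] = 0.401780
  V(0,+0) = exp(-r*dt) * [p_u*0.401780 + p_m*0.058836 + p_d*0.000000] = 0.100335


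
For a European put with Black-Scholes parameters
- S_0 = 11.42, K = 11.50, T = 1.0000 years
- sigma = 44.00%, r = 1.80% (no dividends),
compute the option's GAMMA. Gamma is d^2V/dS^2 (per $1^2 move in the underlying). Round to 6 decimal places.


d1 = 0.2450435656; d2 = -0.1949564344
phi(d1) = 0.3871427822; exp(-qT) = 1.0000000000; exp(-rT) = 0.9821610324
Gamma = exp(-qT) * phi(d1) / (S * sigma * sqrt(T)) = 1.0000000000 * 0.3871427822 / (11.4200 * 0.4400 * 1.0000000000) = 0.077046

Answer: Gamma = 0.077046


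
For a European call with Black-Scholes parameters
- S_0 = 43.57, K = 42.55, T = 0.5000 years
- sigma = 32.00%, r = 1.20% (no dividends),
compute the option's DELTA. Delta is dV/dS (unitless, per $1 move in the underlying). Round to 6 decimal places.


Answer: Delta = 0.596518

Derivation:
d1 = 0.2443451019; d2 = 0.0180709319
phi(d1) = 0.3872089545; exp(-qT) = 1.0000000000; exp(-rT) = 0.9940179641
N(d1) = 0.5965182222
Delta = exp(-qT) * N(d1) = 1.0000000000 * 0.5965182222 = 0.596518


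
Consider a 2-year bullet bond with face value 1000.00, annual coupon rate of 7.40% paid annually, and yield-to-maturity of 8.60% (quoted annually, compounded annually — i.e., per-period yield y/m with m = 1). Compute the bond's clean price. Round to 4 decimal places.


Answer: Price = 978.7756

Derivation:
Coupon per period c = face * coupon_rate / m = 74.000000
Periods per year m = 1; per-period yield y/m = 0.086000
Number of cashflows N = 2
Cashflows (t years, CF_t, discount factor 1/(1+y/m)^(m*t), PV):
  t = 1.0000: CF_t = 74.000000, DF = 0.920810, PV = 68.139963
  t = 2.0000: CF_t = 1074.000000, DF = 0.847892, PV = 910.635613
Price P = sum_t PV_t = 978.775577


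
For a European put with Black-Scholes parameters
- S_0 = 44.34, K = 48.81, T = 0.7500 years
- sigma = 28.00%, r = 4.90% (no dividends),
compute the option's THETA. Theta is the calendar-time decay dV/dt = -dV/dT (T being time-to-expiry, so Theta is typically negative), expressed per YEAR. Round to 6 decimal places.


d1 = -0.1232972975; d2 = -0.3657844105
phi(d1) = 0.3959213712; exp(-qT) = 1.0000000000; exp(-rT) = 0.9639170845
Theta = -S*exp(-qT)*phi(d1)*sigma/(2*sqrt(T)) + r*K*exp(-rT)*N(-d2) - q*S*exp(-qT)*N(-d1)
N(-d1) = 0.5490641596; N(-d2) = 0.6427370232; sqrt(T) = 0.8660254038
Term 1 = -44.3400 * 1.0000000000 * 0.3959213712 * 0.2800 / (2 * 0.8660254038) = -2.8379323436
Term 2 = 0.0490 * 48.8100 * 0.9639170845 * 0.6427370232 = 1.4817600534
Term 3 = 0 (no dividend yield, q = 0)
Theta = -2.8379323436 + (1.4817600534) + (0.0000000000) = -1.356172

Answer: Theta = -1.356172


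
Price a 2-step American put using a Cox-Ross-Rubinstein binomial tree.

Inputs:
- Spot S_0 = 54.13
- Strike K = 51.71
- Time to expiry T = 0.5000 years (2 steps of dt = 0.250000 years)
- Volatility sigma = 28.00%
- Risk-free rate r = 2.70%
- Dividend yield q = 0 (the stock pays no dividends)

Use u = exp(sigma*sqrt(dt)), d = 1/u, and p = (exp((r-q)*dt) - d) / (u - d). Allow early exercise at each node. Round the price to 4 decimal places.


dt = T/N = 0.250000
u = exp(sigma*sqrt(dt)) = 1.150274; d = 1/u = 0.869358
p = (exp((r-q)*dt) - d) / (u - d) = 0.489167
Discount per step: exp(-r*dt) = 0.993273
Stock lattice S(k, i) with i counting down-moves:
  k=0: S(0,0) = 54.1300
  k=1: S(1,0) = 62.2643; S(1,1) = 47.0584
  k=2: S(2,0) = 71.6210; S(2,1) = 54.1300; S(2,2) = 40.9106
Terminal payoffs V(N, i) = max(K - S_T, 0):
  V(2,0) = 0.000000; V(2,1) = 0.000000; V(2,2) = 10.799426
Backward induction: V(k, i) = exp(-r*dt) * [p * V(k+1, i) + (1-p) * V(k+1, i+1)]; then take max(V_cont, immediate exercise) for American.
  V(1,0) = exp(-r*dt) * [p*0.000000 + (1-p)*0.000000] = 0.000000; exercise = 0.000000; V(1,0) = max -> 0.000000
  V(1,1) = exp(-r*dt) * [p*0.000000 + (1-p)*10.799426] = 5.479592; exercise = 4.651639; V(1,1) = max -> 5.479592
  V(0,0) = exp(-r*dt) * [p*0.000000 + (1-p)*5.479592] = 2.780326; exercise = 0.000000; V(0,0) = max -> 2.780326

Answer: Price = V(0,0) = 2.7803


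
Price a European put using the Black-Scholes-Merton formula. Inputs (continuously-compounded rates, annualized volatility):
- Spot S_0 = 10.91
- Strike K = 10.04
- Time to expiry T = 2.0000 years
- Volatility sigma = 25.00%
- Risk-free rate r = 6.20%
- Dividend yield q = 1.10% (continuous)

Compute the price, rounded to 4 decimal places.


Answer: Price = 0.6504

Derivation:
d1 = (ln(S/K) + (r - q + 0.5*sigma^2) * T) / (sigma * sqrt(T)) = 0.70032615
d2 = d1 - sigma * sqrt(T) = 0.34677276
exp(-rT) = 0.88337984; exp(-qT) = 0.97824024
P = K * exp(-rT) * N(-d2) - S_0 * exp(-qT) * N(-d1)
N(-d1) = 0.24186182; N(-d2) = 0.36438102
P = 10.0400 * 0.88337984 * 0.36438102 - 10.9100 * 0.97824024 * 0.24186182 = 0.6504


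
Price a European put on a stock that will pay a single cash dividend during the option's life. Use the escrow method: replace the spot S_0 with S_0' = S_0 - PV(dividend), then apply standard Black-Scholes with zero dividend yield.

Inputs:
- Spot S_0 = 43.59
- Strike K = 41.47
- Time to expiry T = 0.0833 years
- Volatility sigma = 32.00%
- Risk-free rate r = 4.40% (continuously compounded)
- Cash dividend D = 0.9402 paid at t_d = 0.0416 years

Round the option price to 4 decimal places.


PV(D) = D * exp(-r * t_d) = 0.9402 * 0.99817127 = 0.93848063
S_0' = S_0 - PV(D) = 43.5900 - 0.93848063 = 42.65151937
d1 = (ln(S_0'/K) + (r + sigma^2/2)*T) / (sigma*sqrt(T)) = 0.39003608
d2 = d1 - sigma*sqrt(T) = 0.29767852
exp(-rT) = 0.99634151
N(-d1) = 0.34825493; N(-d2) = 0.38297427
P = K * exp(-rT) * N(-d2) - S_0' * N(-d1) = 41.4700 * 0.99634151 * 0.38297427 - 42.65151937 * 0.34825493 = 0.9702

Answer: Price = 0.9702


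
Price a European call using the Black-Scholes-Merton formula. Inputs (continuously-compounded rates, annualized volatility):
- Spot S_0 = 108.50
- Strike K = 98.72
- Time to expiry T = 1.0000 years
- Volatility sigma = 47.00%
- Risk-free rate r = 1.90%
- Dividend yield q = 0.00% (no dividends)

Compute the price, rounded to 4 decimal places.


d1 = (ln(S/K) + (r - q + 0.5*sigma^2) * T) / (sigma * sqrt(T)) = 0.47640981
d2 = d1 - sigma * sqrt(T) = 0.00640981
exp(-rT) = 0.98117936; exp(-qT) = 1.00000000
C = S_0 * exp(-qT) * N(d1) - K * exp(-rT) * N(d2)
N(d1) = 0.68310878; N(d2) = 0.50255713
C = 108.5000 * 1.00000000 * 0.68310878 - 98.7200 * 0.98117936 * 0.50255713 = 25.4386

Answer: Price = 25.4386


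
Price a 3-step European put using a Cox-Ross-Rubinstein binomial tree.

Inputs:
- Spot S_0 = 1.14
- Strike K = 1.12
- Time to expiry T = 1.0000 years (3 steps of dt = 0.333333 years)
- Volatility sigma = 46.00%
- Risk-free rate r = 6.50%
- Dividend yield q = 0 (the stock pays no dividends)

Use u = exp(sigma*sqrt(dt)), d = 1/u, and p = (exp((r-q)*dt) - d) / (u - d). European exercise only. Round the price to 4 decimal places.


Answer: Price = V(0,0) = 0.1728

Derivation:
dt = T/N = 0.333333
u = exp(sigma*sqrt(dt)) = 1.304189; d = 1/u = 0.766760
p = (exp((r-q)*dt) - d) / (u - d) = 0.474748
Discount per step: exp(-r*dt) = 0.978566
Stock lattice S(k, i) with i counting down-moves:
  k=0: S(0,0) = 1.1400
  k=1: S(1,0) = 1.4868; S(1,1) = 0.8741
  k=2: S(2,0) = 1.9390; S(2,1) = 1.1400; S(2,2) = 0.6702
  k=3: S(3,0) = 2.5289; S(3,1) = 1.4868; S(3,2) = 0.8741; S(3,3) = 0.5139
Terminal payoffs V(N, i) = max(K - S_T, 0):
  V(3,0) = 0.000000; V(3,1) = 0.000000; V(3,2) = 0.245893; V(3,3) = 0.606094
Backward induction: V(k, i) = exp(-r*dt) * [p * V(k+1, i) + (1-p) * V(k+1, i+1)].
  V(2,0) = exp(-r*dt) * [p*0.000000 + (1-p)*0.000000] = 0.000000
  V(2,1) = exp(-r*dt) * [p*0.000000 + (1-p)*0.245893] = 0.126388
  V(2,2) = exp(-r*dt) * [p*0.245893 + (1-p)*0.606094] = 0.425764
  V(1,0) = exp(-r*dt) * [p*0.000000 + (1-p)*0.126388] = 0.064963
  V(1,1) = exp(-r*dt) * [p*0.126388 + (1-p)*0.425764] = 0.277557
  V(0,0) = exp(-r*dt) * [p*0.064963 + (1-p)*0.277557] = 0.172842


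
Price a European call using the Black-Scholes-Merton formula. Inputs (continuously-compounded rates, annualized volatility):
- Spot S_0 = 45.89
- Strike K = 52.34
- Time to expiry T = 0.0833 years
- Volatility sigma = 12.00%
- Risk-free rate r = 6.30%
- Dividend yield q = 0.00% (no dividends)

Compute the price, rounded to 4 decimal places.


Answer: Price = 0.0001

Derivation:
d1 = (ln(S/K) + (r - q + 0.5*sigma^2) * T) / (sigma * sqrt(T)) = -3.62839095
d2 = d1 - sigma * sqrt(T) = -3.66302504
exp(-rT) = 0.99476585; exp(-qT) = 1.00000000
C = S_0 * exp(-qT) * N(d1) - K * exp(-rT) * N(d2)
N(d1) = 0.00014260; N(d2) = 0.00012463
C = 45.8900 * 1.00000000 * 0.00014260 - 52.3400 * 0.99476585 * 0.00012463 = 0.0001


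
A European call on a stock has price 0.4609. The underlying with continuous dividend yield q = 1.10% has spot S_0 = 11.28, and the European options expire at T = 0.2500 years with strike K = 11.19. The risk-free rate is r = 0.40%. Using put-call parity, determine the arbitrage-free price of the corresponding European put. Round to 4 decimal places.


Answer: Put price = 0.3907

Derivation:
Put-call parity: C - P = S_0 * exp(-qT) - K * exp(-rT).
S_0 * exp(-qT) = 11.2800 * 0.99725378 = 11.24902261
K * exp(-rT) = 11.1900 * 0.99900050 = 11.17881559
P = C - S*exp(-qT) + K*exp(-rT)
P = 0.4609 - 11.24902261 + 11.17881559 = 0.3907


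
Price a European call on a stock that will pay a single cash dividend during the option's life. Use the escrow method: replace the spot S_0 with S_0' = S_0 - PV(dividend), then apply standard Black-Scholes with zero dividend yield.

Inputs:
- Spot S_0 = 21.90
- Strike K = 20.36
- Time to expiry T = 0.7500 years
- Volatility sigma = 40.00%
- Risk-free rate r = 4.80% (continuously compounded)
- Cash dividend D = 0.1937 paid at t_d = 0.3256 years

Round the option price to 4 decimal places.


Answer: Price = 3.9943

Derivation:
PV(D) = D * exp(-r * t_d) = 0.1937 * 0.98449270 = 0.19069624
S_0' = S_0 - PV(D) = 21.9000 - 0.19069624 = 21.70930376
d1 = (ln(S_0'/K) + (r + sigma^2/2)*T) / (sigma*sqrt(T)) = 0.46236727
d2 = d1 - sigma*sqrt(T) = 0.11595711
exp(-rT) = 0.96464029
N(d1) = 0.67809102; N(d2) = 0.54615673
C = S_0' * N(d1) - K * exp(-rT) * N(d2) = 21.70930376 * 0.67809102 - 20.3600 * 0.96464029 * 0.54615673 = 3.9943


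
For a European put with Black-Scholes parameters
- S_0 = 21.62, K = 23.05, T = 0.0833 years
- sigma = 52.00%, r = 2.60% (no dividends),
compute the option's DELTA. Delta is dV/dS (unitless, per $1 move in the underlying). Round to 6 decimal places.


d1 = -0.3372777509; d2 = -0.4873587957
phi(d1) = 0.3768844362; exp(-qT) = 1.0000000000; exp(-rT) = 0.9978365437
N(-d1) = 0.6320462348
Delta = -exp(-qT) * N(-d1) = -1.0000000000 * 0.6320462348 = -0.632046

Answer: Delta = -0.632046


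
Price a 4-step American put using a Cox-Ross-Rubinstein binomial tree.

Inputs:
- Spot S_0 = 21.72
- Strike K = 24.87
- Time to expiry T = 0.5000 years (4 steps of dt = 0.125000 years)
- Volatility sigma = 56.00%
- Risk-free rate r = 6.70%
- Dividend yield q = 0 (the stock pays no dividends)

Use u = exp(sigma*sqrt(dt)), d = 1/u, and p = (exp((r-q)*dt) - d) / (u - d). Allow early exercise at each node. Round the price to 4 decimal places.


dt = T/N = 0.125000
u = exp(sigma*sqrt(dt)) = 1.218950; d = 1/u = 0.820378
p = (exp((r-q)*dt) - d) / (u - d) = 0.471764
Discount per step: exp(-r*dt) = 0.991660
Stock lattice S(k, i) with i counting down-moves:
  k=0: S(0,0) = 21.7200
  k=1: S(1,0) = 26.4756; S(1,1) = 17.8186
  k=2: S(2,0) = 32.2724; S(2,1) = 21.7200; S(2,2) = 14.6180
  k=3: S(3,0) = 39.3385; S(3,1) = 26.4756; S(3,2) = 17.8186; S(3,3) = 11.9923
  k=4: S(4,0) = 47.9516; S(4,1) = 32.2724; S(4,2) = 21.7200; S(4,3) = 14.6180; S(4,4) = 9.8382
Terminal payoffs V(N, i) = max(K - S_T, 0):
  V(4,0) = 0.000000; V(4,1) = 0.000000; V(4,2) = 3.150000; V(4,3) = 10.251999; V(4,4) = 15.031789
Backward induction: V(k, i) = exp(-r*dt) * [p * V(k+1, i) + (1-p) * V(k+1, i+1)]; then take max(V_cont, immediate exercise) for American.
  V(3,0) = exp(-r*dt) * [p*0.000000 + (1-p)*0.000000] = 0.000000; exercise = 0.000000; V(3,0) = max -> 0.000000
  V(3,1) = exp(-r*dt) * [p*0.000000 + (1-p)*3.150000] = 1.650065; exercise = 0.000000; V(3,1) = max -> 1.650065
  V(3,2) = exp(-r*dt) * [p*3.150000 + (1-p)*10.251999] = 6.843970; exercise = 7.051387; V(3,2) = max -> 7.051387
  V(3,3) = exp(-r*dt) * [p*10.251999 + (1-p)*15.031789] = 12.670295; exercise = 12.877712; V(3,3) = max -> 12.877712
  V(2,0) = exp(-r*dt) * [p*0.000000 + (1-p)*1.650065] = 0.864354; exercise = 0.000000; V(2,0) = max -> 0.864354
  V(2,1) = exp(-r*dt) * [p*1.650065 + (1-p)*7.051387] = 4.465679; exercise = 3.150000; V(2,1) = max -> 4.465679
  V(2,2) = exp(-r*dt) * [p*7.051387 + (1-p)*12.877712] = 10.044583; exercise = 10.251999; V(2,2) = max -> 10.251999
  V(1,0) = exp(-r*dt) * [p*0.864354 + (1-p)*4.465679] = 2.743628; exercise = 0.000000; V(1,0) = max -> 2.743628
  V(1,1) = exp(-r*dt) * [p*4.465679 + (1-p)*10.251999] = 7.459484; exercise = 7.051387; V(1,1) = max -> 7.459484
  V(0,0) = exp(-r*dt) * [p*2.743628 + (1-p)*7.459484] = 5.191054; exercise = 3.150000; V(0,0) = max -> 5.191054

Answer: Price = V(0,0) = 5.1911


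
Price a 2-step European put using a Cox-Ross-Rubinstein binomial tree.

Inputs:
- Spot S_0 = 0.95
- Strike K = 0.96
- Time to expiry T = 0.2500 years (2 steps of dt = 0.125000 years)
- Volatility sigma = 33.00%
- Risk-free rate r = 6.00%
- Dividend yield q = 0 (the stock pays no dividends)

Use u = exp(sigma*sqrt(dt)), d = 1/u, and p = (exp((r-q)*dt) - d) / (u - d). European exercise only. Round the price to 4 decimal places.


dt = T/N = 0.125000
u = exp(sigma*sqrt(dt)) = 1.123751; d = 1/u = 0.889876
p = (exp((r-q)*dt) - d) / (u - d) = 0.503054
Discount per step: exp(-r*dt) = 0.992528
Stock lattice S(k, i) with i counting down-moves:
  k=0: S(0,0) = 0.9500
  k=1: S(1,0) = 1.0676; S(1,1) = 0.8454
  k=2: S(2,0) = 1.1997; S(2,1) = 0.9500; S(2,2) = 0.7523
Terminal payoffs V(N, i) = max(K - S_T, 0):
  V(2,0) = 0.000000; V(2,1) = 0.010000; V(2,2) = 0.207714
Backward induction: V(k, i) = exp(-r*dt) * [p * V(k+1, i) + (1-p) * V(k+1, i+1)].
  V(1,0) = exp(-r*dt) * [p*0.000000 + (1-p)*0.010000] = 0.004932
  V(1,1) = exp(-r*dt) * [p*0.010000 + (1-p)*0.207714] = 0.107444
  V(0,0) = exp(-r*dt) * [p*0.004932 + (1-p)*0.107444] = 0.055458

Answer: Price = V(0,0) = 0.0555


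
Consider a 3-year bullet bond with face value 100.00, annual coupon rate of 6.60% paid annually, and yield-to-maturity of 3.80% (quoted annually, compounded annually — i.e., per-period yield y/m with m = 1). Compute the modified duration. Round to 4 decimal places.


Coupon per period c = face * coupon_rate / m = 6.600000
Periods per year m = 1; per-period yield y/m = 0.038000
Number of cashflows N = 3
Cashflows (t years, CF_t, discount factor 1/(1+y/m)^(m*t), PV):
  t = 1.0000: CF_t = 6.600000, DF = 0.963391, PV = 6.358382
  t = 2.0000: CF_t = 6.600000, DF = 0.928122, PV = 6.125608
  t = 3.0000: CF_t = 106.600000, DF = 0.894145, PV = 95.315854
Price P = sum_t PV_t = 107.799844
First compute Macaulay numerator sum_t t * PV_t:
  t * PV_t at t = 1.0000: 6.358382
  t * PV_t at t = 2.0000: 12.251217
  t * PV_t at t = 3.0000: 285.947563
Macaulay duration D = 304.557161 / 107.799844 = 2.825210
Modified duration = D / (1 + y/m) = 2.825210 / (1 + 0.038000) = 2.721782

Answer: Modified duration = 2.7218


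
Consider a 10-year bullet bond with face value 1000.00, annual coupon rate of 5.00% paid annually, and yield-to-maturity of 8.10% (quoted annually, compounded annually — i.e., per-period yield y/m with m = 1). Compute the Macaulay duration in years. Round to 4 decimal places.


Coupon per period c = face * coupon_rate / m = 50.000000
Periods per year m = 1; per-period yield y/m = 0.081000
Number of cashflows N = 10
Cashflows (t years, CF_t, discount factor 1/(1+y/m)^(m*t), PV):
  t = 1.0000: CF_t = 50.000000, DF = 0.925069, PV = 46.253469
  t = 2.0000: CF_t = 50.000000, DF = 0.855753, PV = 42.787668
  t = 3.0000: CF_t = 50.000000, DF = 0.791631, PV = 39.581561
  t = 4.0000: CF_t = 50.000000, DF = 0.732314, PV = 36.615691
  t = 5.0000: CF_t = 50.000000, DF = 0.677441, PV = 33.872054
  t = 6.0000: CF_t = 50.000000, DF = 0.626680, PV = 31.334000
  t = 7.0000: CF_t = 50.000000, DF = 0.579722, PV = 28.986124
  t = 8.0000: CF_t = 50.000000, DF = 0.536284, PV = 26.814176
  t = 9.0000: CF_t = 50.000000, DF = 0.496099, PV = 24.804973
  t = 10.0000: CF_t = 1050.000000, DF = 0.458926, PV = 481.872741
Price P = sum_t PV_t = 792.922457
Macaulay numerator sum_t t * PV_t:
  t * PV_t at t = 1.0000: 46.253469
  t * PV_t at t = 2.0000: 85.575336
  t * PV_t at t = 3.0000: 118.744684
  t * PV_t at t = 4.0000: 146.462762
  t * PV_t at t = 5.0000: 169.360271
  t * PV_t at t = 6.0000: 188.004001
  t * PV_t at t = 7.0000: 202.902868
  t * PV_t at t = 8.0000: 214.513407
  t * PV_t at t = 9.0000: 223.244757
  t * PV_t at t = 10.0000: 4818.727411
Macaulay duration D = (sum_t t * PV_t) / P = 6213.788965 / 792.922457 = 7.836566

Answer: Macaulay duration = 7.8366 years


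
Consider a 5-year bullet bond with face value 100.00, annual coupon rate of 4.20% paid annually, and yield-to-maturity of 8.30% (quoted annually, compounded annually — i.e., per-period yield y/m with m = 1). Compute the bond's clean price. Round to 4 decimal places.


Coupon per period c = face * coupon_rate / m = 4.200000
Periods per year m = 1; per-period yield y/m = 0.083000
Number of cashflows N = 5
Cashflows (t years, CF_t, discount factor 1/(1+y/m)^(m*t), PV):
  t = 1.0000: CF_t = 4.200000, DF = 0.923361, PV = 3.878116
  t = 2.0000: CF_t = 4.200000, DF = 0.852596, PV = 3.580902
  t = 3.0000: CF_t = 4.200000, DF = 0.787254, PV = 3.306465
  t = 4.0000: CF_t = 4.200000, DF = 0.726919, PV = 3.053061
  t = 5.0000: CF_t = 104.200000, DF = 0.671209, PV = 69.939969
Price P = sum_t PV_t = 83.758513

Answer: Price = 83.7585


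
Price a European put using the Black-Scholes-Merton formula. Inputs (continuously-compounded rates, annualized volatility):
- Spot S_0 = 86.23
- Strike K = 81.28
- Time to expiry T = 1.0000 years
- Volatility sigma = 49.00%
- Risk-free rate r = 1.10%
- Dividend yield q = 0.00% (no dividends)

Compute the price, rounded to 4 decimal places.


d1 = (ln(S/K) + (r - q + 0.5*sigma^2) * T) / (sigma * sqrt(T)) = 0.38809829
d2 = d1 - sigma * sqrt(T) = -0.10190171
exp(-rT) = 0.98906028; exp(-qT) = 1.00000000
P = K * exp(-rT) * N(-d2) - S_0 * exp(-qT) * N(-d1)
N(-d1) = 0.34897165; N(-d2) = 0.54058265
P = 81.2800 * 0.98906028 * 0.54058265 - 86.2300 * 1.00000000 * 0.34897165 = 13.3661

Answer: Price = 13.3661


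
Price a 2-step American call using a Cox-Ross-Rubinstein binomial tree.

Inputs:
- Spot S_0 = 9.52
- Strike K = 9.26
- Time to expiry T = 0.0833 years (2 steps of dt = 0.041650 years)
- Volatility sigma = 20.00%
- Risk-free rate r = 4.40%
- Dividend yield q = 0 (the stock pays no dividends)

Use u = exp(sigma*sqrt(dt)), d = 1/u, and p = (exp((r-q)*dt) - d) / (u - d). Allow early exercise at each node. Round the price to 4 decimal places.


dt = T/N = 0.041650
u = exp(sigma*sqrt(dt)) = 1.041661; d = 1/u = 0.960005
p = (exp((r-q)*dt) - d) / (u - d) = 0.512261
Discount per step: exp(-r*dt) = 0.998169
Stock lattice S(k, i) with i counting down-moves:
  k=0: S(0,0) = 9.5200
  k=1: S(1,0) = 9.9166; S(1,1) = 9.1392
  k=2: S(2,0) = 10.3298; S(2,1) = 9.5200; S(2,2) = 8.7737
Terminal payoffs V(N, i) = max(S_T - K, 0):
  V(2,0) = 1.069751; V(2,1) = 0.260000; V(2,2) = 0.000000
Backward induction: V(k, i) = exp(-r*dt) * [p * V(k+1, i) + (1-p) * V(k+1, i+1)]; then take max(V_cont, immediate exercise) for American.
  V(1,0) = exp(-r*dt) * [p*1.069751 + (1-p)*0.260000] = 0.673568; exercise = 0.656614; V(1,0) = max -> 0.673568
  V(1,1) = exp(-r*dt) * [p*0.260000 + (1-p)*0.000000] = 0.132944; exercise = 0.000000; V(1,1) = max -> 0.132944
  V(0,0) = exp(-r*dt) * [p*0.673568 + (1-p)*0.132944] = 0.409134; exercise = 0.260000; V(0,0) = max -> 0.409134

Answer: Price = V(0,0) = 0.4091


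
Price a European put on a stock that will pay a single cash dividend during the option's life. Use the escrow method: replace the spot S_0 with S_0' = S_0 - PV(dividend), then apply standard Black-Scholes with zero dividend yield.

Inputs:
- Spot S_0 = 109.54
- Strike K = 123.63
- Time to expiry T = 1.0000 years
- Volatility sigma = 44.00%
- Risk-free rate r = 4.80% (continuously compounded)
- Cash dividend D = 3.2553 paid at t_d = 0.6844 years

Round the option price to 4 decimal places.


Answer: Price = 25.7602

Derivation:
PV(D) = D * exp(-r * t_d) = 3.2553 * 0.96768254 = 3.15009697
S_0' = S_0 - PV(D) = 109.5400 - 3.15009697 = 106.38990303
d1 = (ln(S_0'/K) + (r + sigma^2/2)*T) / (sigma*sqrt(T)) = -0.01223309
d2 = d1 - sigma*sqrt(T) = -0.45223309
exp(-rT) = 0.95313379
N(-d1) = 0.50488017; N(-d2) = 0.67444946
P = K * exp(-rT) * N(-d2) - S_0' * N(-d1) = 123.6300 * 0.95313379 * 0.67444946 - 106.38990303 * 0.50488017 = 25.7602


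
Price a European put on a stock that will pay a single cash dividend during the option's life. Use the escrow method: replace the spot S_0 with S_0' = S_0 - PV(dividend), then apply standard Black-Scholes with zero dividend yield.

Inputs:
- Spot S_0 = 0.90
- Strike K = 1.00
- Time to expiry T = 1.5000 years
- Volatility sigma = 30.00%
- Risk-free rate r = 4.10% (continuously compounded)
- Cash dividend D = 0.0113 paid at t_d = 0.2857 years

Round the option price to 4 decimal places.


PV(D) = D * exp(-r * t_d) = 0.0113 * 0.98835464 = 0.01116841
S_0' = S_0 - PV(D) = 0.9000 - 0.01116841 = 0.88883159
d1 = (ln(S_0'/K) + (r + sigma^2/2)*T) / (sigma*sqrt(T)) = 0.03035327
d2 = d1 - sigma*sqrt(T) = -0.33707019
exp(-rT) = 0.94035295
N(-d1) = 0.48789266; N(-d2) = 0.63196801
P = K * exp(-rT) * N(-d2) - S_0' * N(-d1) = 1.0000 * 0.94035295 * 0.63196801 - 0.88883159 * 0.48789266 = 0.1606

Answer: Price = 0.1606


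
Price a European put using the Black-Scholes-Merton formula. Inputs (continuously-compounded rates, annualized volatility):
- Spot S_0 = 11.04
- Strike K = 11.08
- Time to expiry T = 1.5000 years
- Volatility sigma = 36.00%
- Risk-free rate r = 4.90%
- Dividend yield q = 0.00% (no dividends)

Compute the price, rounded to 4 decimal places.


d1 = (ln(S/K) + (r - q + 0.5*sigma^2) * T) / (sigma * sqrt(T)) = 0.37895275
d2 = d1 - sigma * sqrt(T) = -0.06195540
exp(-rT) = 0.92913615; exp(-qT) = 1.00000000
P = K * exp(-rT) * N(-d2) - S_0 * exp(-qT) * N(-d1)
N(-d1) = 0.35236147; N(-d2) = 0.52470082
P = 11.0800 * 0.92913615 * 0.52470082 - 11.0400 * 1.00000000 * 0.35236147 = 1.5116

Answer: Price = 1.5116


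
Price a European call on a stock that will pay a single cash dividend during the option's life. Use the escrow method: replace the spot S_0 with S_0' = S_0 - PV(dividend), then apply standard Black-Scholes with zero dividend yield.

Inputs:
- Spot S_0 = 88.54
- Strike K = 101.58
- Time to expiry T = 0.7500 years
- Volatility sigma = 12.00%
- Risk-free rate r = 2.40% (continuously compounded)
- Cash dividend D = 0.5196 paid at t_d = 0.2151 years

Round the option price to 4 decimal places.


Answer: Price = 0.5401

Derivation:
PV(D) = D * exp(-r * t_d) = 0.5196 * 0.99485090 = 0.51692453
S_0' = S_0 - PV(D) = 88.5400 - 0.51692453 = 88.02307547
d1 = (ln(S_0'/K) + (r + sigma^2/2)*T) / (sigma*sqrt(T)) = -1.15323468
d2 = d1 - sigma*sqrt(T) = -1.25715773
exp(-rT) = 0.98216103
N(d1) = 0.12440704; N(d2) = 0.10434826
C = S_0' * N(d1) - K * exp(-rT) * N(d2) = 88.02307547 * 0.12440704 - 101.5800 * 0.98216103 * 0.10434826 = 0.5401


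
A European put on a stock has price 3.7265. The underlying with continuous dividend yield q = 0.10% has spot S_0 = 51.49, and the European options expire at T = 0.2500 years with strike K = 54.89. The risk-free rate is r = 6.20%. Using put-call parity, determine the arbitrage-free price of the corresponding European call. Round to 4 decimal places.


Put-call parity: C - P = S_0 * exp(-qT) - K * exp(-rT).
S_0 * exp(-qT) = 51.4900 * 0.99975003 = 51.47712911
K * exp(-rT) = 54.8900 * 0.98461951 = 54.04576473
C = P + S*exp(-qT) - K*exp(-rT)
C = 3.7265 + 51.47712911 - 54.04576473 = 1.1579

Answer: Call price = 1.1579


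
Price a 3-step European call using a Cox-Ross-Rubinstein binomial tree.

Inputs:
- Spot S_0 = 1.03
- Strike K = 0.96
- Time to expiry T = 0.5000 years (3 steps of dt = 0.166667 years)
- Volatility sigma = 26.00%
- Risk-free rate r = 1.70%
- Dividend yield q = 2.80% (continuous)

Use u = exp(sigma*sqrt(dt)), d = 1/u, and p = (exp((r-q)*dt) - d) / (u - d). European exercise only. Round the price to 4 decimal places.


dt = T/N = 0.166667
u = exp(sigma*sqrt(dt)) = 1.111983; d = 1/u = 0.899295
p = (exp((r-q)*dt) - d) / (u - d) = 0.464877
Discount per step: exp(-r*dt) = 0.997171
Stock lattice S(k, i) with i counting down-moves:
  k=0: S(0,0) = 1.0300
  k=1: S(1,0) = 1.1453; S(1,1) = 0.9263
  k=2: S(2,0) = 1.2736; S(2,1) = 1.0300; S(2,2) = 0.8330
  k=3: S(3,0) = 1.4162; S(3,1) = 1.1453; S(3,2) = 0.9263; S(3,3) = 0.7491
Terminal payoffs V(N, i) = max(S_T - K, 0):
  V(3,0) = 0.456222; V(3,1) = 0.185342; V(3,2) = 0.000000; V(3,3) = 0.000000
Backward induction: V(k, i) = exp(-r*dt) * [p * V(k+1, i) + (1-p) * V(k+1, i+1)].
  V(2,0) = exp(-r*dt) * [p*0.456222 + (1-p)*0.185342] = 0.310387
  V(2,1) = exp(-r*dt) * [p*0.185342 + (1-p)*0.000000] = 0.085917
  V(2,2) = exp(-r*dt) * [p*0.000000 + (1-p)*0.000000] = 0.000000
  V(1,0) = exp(-r*dt) * [p*0.310387 + (1-p)*0.085917] = 0.189730
  V(1,1) = exp(-r*dt) * [p*0.085917 + (1-p)*0.000000] = 0.039828
  V(0,0) = exp(-r*dt) * [p*0.189730 + (1-p)*0.039828] = 0.109204

Answer: Price = V(0,0) = 0.1092
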